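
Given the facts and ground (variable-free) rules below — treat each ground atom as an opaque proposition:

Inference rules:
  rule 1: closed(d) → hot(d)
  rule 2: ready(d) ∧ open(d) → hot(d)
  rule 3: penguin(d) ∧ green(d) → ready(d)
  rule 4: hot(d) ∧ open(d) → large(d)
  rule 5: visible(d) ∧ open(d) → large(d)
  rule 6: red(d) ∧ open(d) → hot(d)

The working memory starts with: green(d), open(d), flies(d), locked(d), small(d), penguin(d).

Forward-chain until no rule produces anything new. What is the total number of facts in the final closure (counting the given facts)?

Round 1: rule 3 [penguin(d) ∧ green(d) → ready(d)]. New: ready(d).
Round 2: rule 2 [ready(d) ∧ open(d) → hot(d)]. New: hot(d).
Round 3: rule 4 [hot(d) ∧ open(d) → large(d)]. New: large(d).
Closure: {flies(d), green(d), hot(d), large(d), locked(d), open(d), penguin(d), ready(d), small(d)} — 9 facts.

9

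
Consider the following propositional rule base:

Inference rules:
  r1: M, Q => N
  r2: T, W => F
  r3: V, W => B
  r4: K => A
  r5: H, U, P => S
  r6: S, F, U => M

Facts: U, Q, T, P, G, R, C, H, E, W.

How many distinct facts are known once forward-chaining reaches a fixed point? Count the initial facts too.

Round 1: r2 [T, W => F]; r5 [H, U, P => S]. New: F, S.
Round 2: r6 [S, F, U => M]. New: M.
Round 3: r1 [M, Q => N]. New: N.
Closure: {C, E, F, G, H, M, N, P, Q, R, S, T, U, W} — 14 facts.

14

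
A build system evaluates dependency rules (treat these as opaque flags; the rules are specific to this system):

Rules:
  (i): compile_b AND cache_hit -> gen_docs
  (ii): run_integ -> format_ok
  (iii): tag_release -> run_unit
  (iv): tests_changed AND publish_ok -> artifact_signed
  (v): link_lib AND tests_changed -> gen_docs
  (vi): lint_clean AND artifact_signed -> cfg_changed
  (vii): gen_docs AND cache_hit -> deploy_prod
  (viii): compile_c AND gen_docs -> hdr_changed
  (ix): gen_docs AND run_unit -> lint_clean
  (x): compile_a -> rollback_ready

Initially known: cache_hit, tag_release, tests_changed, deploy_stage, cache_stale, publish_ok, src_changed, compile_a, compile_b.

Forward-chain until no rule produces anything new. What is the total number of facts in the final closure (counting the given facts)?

Round 1: (i) [compile_b AND cache_hit -> gen_docs]; (iii) [tag_release -> run_unit]; (iv) [tests_changed AND publish_ok -> artifact_signed]; (x) [compile_a -> rollback_ready]. Adds gen_docs, run_unit, artifact_signed, rollback_ready.
Round 2: (vii) [gen_docs AND cache_hit -> deploy_prod]; (ix) [gen_docs AND run_unit -> lint_clean]. Adds deploy_prod, lint_clean.
Round 3: (vi) [lint_clean AND artifact_signed -> cfg_changed]. Adds cfg_changed.
Closure: {artifact_signed, cache_hit, cache_stale, cfg_changed, compile_a, compile_b, deploy_prod, deploy_stage, gen_docs, lint_clean, publish_ok, rollback_ready, run_unit, src_changed, tag_release, tests_changed} — 16 facts.

16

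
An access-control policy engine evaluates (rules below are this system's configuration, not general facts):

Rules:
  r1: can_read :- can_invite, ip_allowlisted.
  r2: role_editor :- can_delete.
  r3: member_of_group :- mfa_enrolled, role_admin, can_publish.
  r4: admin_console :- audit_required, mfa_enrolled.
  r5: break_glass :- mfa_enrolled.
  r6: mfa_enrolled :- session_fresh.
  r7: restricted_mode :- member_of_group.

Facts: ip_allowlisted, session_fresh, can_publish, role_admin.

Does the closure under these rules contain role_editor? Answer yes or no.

no

Round 1: r6 [mfa_enrolled :- session_fresh.]. Adds mfa_enrolled.
Round 2: r3 [member_of_group :- mfa_enrolled, role_admin, can_publish.]; r5 [break_glass :- mfa_enrolled.]. Adds member_of_group, break_glass.
Round 3: r7 [restricted_mode :- member_of_group.]. Adds restricted_mode.
Fixed point reached. role_editor is concluded only by r2; r2 needs can_delete (never derived).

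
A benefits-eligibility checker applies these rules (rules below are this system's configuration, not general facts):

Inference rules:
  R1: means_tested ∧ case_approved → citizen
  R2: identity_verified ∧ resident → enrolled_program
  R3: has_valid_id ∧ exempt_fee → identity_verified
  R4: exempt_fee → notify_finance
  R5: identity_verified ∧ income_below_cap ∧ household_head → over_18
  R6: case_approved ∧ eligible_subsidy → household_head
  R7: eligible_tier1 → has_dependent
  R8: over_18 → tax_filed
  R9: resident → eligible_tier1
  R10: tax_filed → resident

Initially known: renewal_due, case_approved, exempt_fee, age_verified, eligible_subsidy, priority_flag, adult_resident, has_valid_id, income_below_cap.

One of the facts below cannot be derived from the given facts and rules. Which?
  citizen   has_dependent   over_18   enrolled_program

[1] R3 [has_valid_id ∧ exempt_fee → identity_verified]; R4 [exempt_fee → notify_finance]; R6 [case_approved ∧ eligible_subsidy → household_head]. ⇒ new: identity_verified, notify_finance, household_head.
[2] R5 [identity_verified ∧ income_below_cap ∧ household_head → over_18]. ⇒ new: over_18.
[3] R8 [over_18 → tax_filed]. ⇒ new: tax_filed.
[4] R10 [tax_filed → resident]. ⇒ new: resident.
[5] R2 [identity_verified ∧ resident → enrolled_program]; R9 [resident → eligible_tier1]. ⇒ new: enrolled_program, eligible_tier1.
[6] R7 [eligible_tier1 → has_dependent]. ⇒ new: has_dependent.
Derived: over_18 (round 2), has_dependent (round 6), enrolled_program (round 5). citizen never appears in any round.

citizen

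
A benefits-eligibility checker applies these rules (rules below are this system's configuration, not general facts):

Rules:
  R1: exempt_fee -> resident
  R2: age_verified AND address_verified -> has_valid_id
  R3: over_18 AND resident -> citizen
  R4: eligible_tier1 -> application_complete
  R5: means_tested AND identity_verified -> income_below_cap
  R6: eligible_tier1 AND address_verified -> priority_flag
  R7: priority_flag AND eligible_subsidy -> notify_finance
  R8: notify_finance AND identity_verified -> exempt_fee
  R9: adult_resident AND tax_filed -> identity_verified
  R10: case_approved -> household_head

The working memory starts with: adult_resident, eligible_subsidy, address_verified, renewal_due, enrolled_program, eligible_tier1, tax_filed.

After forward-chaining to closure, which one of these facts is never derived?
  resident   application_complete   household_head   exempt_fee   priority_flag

Round 1 — R4, R6, R9, derive application_complete, priority_flag, identity_verified.
Round 2 — R7, derive notify_finance.
Round 3 — R8, derive exempt_fee.
Round 4 — R1, derive resident.
Derived: exempt_fee (round 3), priority_flag (round 1), application_complete (round 1), resident (round 4). household_head never appears in any round.

household_head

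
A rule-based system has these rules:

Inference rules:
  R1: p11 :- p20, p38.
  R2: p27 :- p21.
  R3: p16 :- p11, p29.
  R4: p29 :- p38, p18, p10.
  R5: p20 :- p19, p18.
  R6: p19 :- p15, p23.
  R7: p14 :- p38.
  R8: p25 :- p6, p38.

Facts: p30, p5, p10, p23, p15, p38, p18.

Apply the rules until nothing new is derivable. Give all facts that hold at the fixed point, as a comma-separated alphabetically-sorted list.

p10, p11, p14, p15, p16, p18, p19, p20, p23, p29, p30, p38, p5

Round 1 fires R4, R6, R7, giving p29, p19, p14.
Round 2 fires R5, giving p20.
Round 3 fires R1, giving p11.
Round 4 fires R3, giving p16.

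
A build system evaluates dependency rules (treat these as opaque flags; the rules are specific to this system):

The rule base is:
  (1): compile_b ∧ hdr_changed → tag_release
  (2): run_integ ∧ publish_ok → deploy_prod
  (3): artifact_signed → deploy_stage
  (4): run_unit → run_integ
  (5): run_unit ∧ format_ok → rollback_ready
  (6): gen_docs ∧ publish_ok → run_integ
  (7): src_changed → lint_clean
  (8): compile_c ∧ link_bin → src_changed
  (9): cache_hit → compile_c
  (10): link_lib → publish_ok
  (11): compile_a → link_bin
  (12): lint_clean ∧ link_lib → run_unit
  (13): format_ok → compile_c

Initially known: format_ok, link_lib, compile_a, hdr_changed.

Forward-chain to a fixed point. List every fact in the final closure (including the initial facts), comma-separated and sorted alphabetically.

compile_a, compile_c, deploy_prod, format_ok, hdr_changed, link_bin, link_lib, lint_clean, publish_ok, rollback_ready, run_integ, run_unit, src_changed

Round 1 — (10), (11), (13), derive publish_ok, link_bin, compile_c.
Round 2 — (8), derive src_changed.
Round 3 — (7), derive lint_clean.
Round 4 — (12), derive run_unit.
Round 5 — (4), (5), derive run_integ, rollback_ready.
Round 6 — (2), derive deploy_prod.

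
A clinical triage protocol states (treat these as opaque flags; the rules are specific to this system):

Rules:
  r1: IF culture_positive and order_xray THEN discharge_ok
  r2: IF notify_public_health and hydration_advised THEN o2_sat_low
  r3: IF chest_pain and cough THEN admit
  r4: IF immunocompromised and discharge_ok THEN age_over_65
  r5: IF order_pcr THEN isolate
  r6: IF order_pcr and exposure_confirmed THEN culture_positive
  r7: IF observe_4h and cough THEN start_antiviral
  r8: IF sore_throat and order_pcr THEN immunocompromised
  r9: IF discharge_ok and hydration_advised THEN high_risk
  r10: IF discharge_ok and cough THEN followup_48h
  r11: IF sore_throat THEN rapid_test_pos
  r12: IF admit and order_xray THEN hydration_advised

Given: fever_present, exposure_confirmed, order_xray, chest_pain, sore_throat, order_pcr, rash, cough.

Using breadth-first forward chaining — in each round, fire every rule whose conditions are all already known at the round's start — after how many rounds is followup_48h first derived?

3

Round 1 fires r3, r5, r6, r8, r11, giving admit, isolate, culture_positive, immunocompromised, rapid_test_pos.
Round 2 fires r1, r12, giving discharge_ok, hydration_advised.
Round 3 fires r4, r9, r10, giving age_over_65, high_risk, followup_48h.
followup_48h first appears in round 3.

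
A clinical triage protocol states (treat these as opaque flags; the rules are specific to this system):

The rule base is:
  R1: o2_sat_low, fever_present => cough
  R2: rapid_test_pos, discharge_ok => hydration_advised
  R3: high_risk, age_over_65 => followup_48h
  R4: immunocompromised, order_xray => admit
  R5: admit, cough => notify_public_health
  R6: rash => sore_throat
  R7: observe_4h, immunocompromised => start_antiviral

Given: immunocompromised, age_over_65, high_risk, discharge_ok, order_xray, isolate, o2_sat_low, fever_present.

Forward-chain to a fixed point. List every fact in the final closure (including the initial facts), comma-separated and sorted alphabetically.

admit, age_over_65, cough, discharge_ok, fever_present, followup_48h, high_risk, immunocompromised, isolate, notify_public_health, o2_sat_low, order_xray

Round 1: R1 [o2_sat_low, fever_present => cough]; R3 [high_risk, age_over_65 => followup_48h]; R4 [immunocompromised, order_xray => admit]. Adds cough, followup_48h, admit.
Round 2: R5 [admit, cough => notify_public_health]. Adds notify_public_health.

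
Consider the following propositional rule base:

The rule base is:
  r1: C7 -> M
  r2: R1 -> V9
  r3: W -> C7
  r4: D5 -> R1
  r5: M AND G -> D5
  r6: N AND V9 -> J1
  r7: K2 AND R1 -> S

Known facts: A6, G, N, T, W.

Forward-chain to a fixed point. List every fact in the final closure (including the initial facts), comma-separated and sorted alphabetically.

A6, C7, D5, G, J1, M, N, R1, T, V9, W

Round 1: r3 [W -> C7]. Adds C7.
Round 2: r1 [C7 -> M]. Adds M.
Round 3: r5 [M AND G -> D5]. Adds D5.
Round 4: r4 [D5 -> R1]. Adds R1.
Round 5: r2 [R1 -> V9]. Adds V9.
Round 6: r6 [N AND V9 -> J1]. Adds J1.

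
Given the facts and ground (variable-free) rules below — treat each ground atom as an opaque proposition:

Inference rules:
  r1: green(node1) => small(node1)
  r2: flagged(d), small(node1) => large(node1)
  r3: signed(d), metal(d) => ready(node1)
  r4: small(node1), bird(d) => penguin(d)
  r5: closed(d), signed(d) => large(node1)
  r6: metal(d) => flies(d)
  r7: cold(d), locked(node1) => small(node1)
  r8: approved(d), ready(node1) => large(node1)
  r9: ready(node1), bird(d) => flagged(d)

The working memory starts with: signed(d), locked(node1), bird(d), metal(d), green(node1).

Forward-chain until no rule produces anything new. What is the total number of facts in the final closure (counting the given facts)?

Round 1: r1 [green(node1) => small(node1)]; r3 [signed(d), metal(d) => ready(node1)]; r6 [metal(d) => flies(d)]. Adds small(node1), ready(node1), flies(d).
Round 2: r4 [small(node1), bird(d) => penguin(d)]; r9 [ready(node1), bird(d) => flagged(d)]. Adds penguin(d), flagged(d).
Round 3: r2 [flagged(d), small(node1) => large(node1)]. Adds large(node1).
Closure: {bird(d), flagged(d), flies(d), green(node1), large(node1), locked(node1), metal(d), penguin(d), ready(node1), signed(d), small(node1)} — 11 facts.

11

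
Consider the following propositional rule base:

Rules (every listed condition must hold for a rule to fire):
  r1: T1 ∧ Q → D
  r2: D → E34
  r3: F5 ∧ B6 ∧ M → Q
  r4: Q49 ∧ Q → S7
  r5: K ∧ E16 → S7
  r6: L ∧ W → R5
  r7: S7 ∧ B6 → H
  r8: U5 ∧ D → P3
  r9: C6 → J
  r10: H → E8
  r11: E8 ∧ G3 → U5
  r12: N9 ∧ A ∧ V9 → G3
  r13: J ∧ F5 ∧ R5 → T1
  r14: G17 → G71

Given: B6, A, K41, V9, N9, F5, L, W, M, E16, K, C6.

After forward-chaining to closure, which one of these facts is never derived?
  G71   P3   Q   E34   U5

[1] r3 [F5 ∧ B6 ∧ M → Q]; r5 [K ∧ E16 → S7]; r6 [L ∧ W → R5]; r9 [C6 → J]; r12 [N9 ∧ A ∧ V9 → G3]. ⇒ new: Q, S7, R5, J, G3.
[2] r7 [S7 ∧ B6 → H]; r13 [J ∧ F5 ∧ R5 → T1]. ⇒ new: H, T1.
[3] r1 [T1 ∧ Q → D]; r10 [H → E8]. ⇒ new: D, E8.
[4] r2 [D → E34]; r11 [E8 ∧ G3 → U5]. ⇒ new: E34, U5.
[5] r8 [U5 ∧ D → P3]. ⇒ new: P3.
Derived: P3 (round 5), U5 (round 4), Q (round 1), E34 (round 4). G71 never appears in any round.

G71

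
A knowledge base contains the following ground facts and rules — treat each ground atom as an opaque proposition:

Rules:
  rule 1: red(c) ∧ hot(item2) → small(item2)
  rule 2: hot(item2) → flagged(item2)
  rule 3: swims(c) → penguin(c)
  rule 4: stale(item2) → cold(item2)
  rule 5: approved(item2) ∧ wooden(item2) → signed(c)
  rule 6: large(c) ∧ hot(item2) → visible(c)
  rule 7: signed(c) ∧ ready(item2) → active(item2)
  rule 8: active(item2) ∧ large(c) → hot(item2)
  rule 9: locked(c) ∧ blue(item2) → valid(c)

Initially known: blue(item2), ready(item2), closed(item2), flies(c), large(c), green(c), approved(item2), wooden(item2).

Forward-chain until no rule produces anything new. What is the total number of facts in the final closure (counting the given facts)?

13

Round 1 fires rule 5, giving signed(c).
Round 2 fires rule 7, giving active(item2).
Round 3 fires rule 8, giving hot(item2).
Round 4 fires rule 2, rule 6, giving flagged(item2), visible(c).
Closure: {active(item2), approved(item2), blue(item2), closed(item2), flagged(item2), flies(c), green(c), hot(item2), large(c), ready(item2), signed(c), visible(c), wooden(item2)} — 13 facts.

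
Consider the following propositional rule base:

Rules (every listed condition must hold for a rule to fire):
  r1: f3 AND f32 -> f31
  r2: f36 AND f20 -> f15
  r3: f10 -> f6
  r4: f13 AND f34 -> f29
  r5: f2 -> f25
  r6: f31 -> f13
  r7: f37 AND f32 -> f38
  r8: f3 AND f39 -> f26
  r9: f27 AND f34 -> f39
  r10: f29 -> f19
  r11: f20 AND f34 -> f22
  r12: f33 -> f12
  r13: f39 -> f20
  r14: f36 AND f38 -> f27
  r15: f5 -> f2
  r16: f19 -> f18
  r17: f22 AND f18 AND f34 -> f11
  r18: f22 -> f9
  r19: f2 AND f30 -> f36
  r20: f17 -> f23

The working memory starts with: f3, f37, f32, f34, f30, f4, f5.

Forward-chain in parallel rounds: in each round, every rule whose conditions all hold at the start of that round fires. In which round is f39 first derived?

Round 1: r1 [f3 AND f32 -> f31]; r7 [f37 AND f32 -> f38]; r15 [f5 -> f2]. Adds f31, f38, f2.
Round 2: r5 [f2 -> f25]; r6 [f31 -> f13]; r19 [f2 AND f30 -> f36]. Adds f25, f13, f36.
Round 3: r4 [f13 AND f34 -> f29]; r14 [f36 AND f38 -> f27]. Adds f29, f27.
Round 4: r9 [f27 AND f34 -> f39]; r10 [f29 -> f19]. Adds f39, f19.
f39 first appears in round 4.

4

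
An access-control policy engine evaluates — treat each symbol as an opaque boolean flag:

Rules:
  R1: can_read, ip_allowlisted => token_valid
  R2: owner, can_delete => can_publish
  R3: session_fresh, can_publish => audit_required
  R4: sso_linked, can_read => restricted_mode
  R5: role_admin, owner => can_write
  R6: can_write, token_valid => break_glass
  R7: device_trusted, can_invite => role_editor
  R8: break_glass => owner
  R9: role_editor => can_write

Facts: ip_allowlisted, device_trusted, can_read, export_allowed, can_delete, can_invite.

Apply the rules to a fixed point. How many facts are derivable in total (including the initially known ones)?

12

Round 1 — R1, R7, derive token_valid, role_editor.
Round 2 — R9, derive can_write.
Round 3 — R6, derive break_glass.
Round 4 — R8, derive owner.
Round 5 — R2, derive can_publish.
Closure: {break_glass, can_delete, can_invite, can_publish, can_read, can_write, device_trusted, export_allowed, ip_allowlisted, owner, role_editor, token_valid} — 12 facts.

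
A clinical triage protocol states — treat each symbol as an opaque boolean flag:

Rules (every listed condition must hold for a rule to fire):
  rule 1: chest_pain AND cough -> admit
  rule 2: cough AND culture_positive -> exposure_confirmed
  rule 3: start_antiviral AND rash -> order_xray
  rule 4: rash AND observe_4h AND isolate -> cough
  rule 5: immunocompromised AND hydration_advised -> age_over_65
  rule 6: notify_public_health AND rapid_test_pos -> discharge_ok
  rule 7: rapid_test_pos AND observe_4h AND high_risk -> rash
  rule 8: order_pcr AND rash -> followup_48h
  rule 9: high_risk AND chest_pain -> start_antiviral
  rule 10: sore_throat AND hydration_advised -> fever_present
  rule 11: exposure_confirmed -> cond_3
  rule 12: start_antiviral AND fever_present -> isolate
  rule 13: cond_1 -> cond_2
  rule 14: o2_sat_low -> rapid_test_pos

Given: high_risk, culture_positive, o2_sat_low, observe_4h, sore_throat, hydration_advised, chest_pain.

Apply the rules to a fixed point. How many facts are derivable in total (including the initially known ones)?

Round 1 fires rule 9, rule 10, rule 14, giving start_antiviral, fever_present, rapid_test_pos.
Round 2 fires rule 7, rule 12, giving rash, isolate.
Round 3 fires rule 3, rule 4, giving order_xray, cough.
Round 4 fires rule 1, rule 2, giving admit, exposure_confirmed.
Round 5 fires rule 11, giving cond_3.
Closure: {admit, chest_pain, cond_3, cough, culture_positive, exposure_confirmed, fever_present, high_risk, hydration_advised, isolate, o2_sat_low, observe_4h, order_xray, rapid_test_pos, rash, sore_throat, start_antiviral} — 17 facts.

17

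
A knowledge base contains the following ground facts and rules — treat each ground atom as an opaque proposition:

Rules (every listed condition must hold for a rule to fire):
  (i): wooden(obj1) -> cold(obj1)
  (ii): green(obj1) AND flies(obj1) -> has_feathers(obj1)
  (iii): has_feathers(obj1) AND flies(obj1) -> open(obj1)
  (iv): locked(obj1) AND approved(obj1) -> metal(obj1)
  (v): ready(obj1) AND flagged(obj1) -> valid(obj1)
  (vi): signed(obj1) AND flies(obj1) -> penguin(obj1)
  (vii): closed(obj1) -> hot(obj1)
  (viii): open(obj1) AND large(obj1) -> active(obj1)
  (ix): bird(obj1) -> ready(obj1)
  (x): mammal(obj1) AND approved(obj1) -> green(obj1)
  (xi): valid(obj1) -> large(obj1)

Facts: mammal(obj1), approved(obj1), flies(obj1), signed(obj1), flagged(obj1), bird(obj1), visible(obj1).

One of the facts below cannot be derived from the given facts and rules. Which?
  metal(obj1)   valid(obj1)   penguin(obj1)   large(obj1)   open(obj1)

[1] (vi) [signed(obj1) AND flies(obj1) -> penguin(obj1)]; (ix) [bird(obj1) -> ready(obj1)]; (x) [mammal(obj1) AND approved(obj1) -> green(obj1)]. ⇒ new: penguin(obj1), ready(obj1), green(obj1).
[2] (ii) [green(obj1) AND flies(obj1) -> has_feathers(obj1)]; (v) [ready(obj1) AND flagged(obj1) -> valid(obj1)]. ⇒ new: has_feathers(obj1), valid(obj1).
[3] (iii) [has_feathers(obj1) AND flies(obj1) -> open(obj1)]; (xi) [valid(obj1) -> large(obj1)]. ⇒ new: open(obj1), large(obj1).
[4] (viii) [open(obj1) AND large(obj1) -> active(obj1)]. ⇒ new: active(obj1).
Derived: large(obj1) (round 3), open(obj1) (round 3), valid(obj1) (round 2), penguin(obj1) (round 1). metal(obj1) never appears in any round.

metal(obj1)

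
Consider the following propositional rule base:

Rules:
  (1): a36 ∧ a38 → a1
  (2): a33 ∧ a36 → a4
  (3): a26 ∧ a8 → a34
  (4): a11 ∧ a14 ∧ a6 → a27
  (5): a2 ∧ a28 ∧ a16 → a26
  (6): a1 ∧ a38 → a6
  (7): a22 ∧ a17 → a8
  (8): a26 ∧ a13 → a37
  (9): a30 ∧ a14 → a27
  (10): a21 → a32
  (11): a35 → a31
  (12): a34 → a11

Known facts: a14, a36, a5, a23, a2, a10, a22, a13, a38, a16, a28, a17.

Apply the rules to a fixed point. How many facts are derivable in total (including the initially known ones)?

20

Round 1 — (1), (5), (7), derive a1, a26, a8.
Round 2 — (3), (6), (8), derive a34, a6, a37.
Round 3 — (12), derive a11.
Round 4 — (4), derive a27.
Closure: {a1, a10, a11, a13, a14, a16, a17, a2, a22, a23, a26, a27, a28, a34, a36, a37, a38, a5, a6, a8} — 20 facts.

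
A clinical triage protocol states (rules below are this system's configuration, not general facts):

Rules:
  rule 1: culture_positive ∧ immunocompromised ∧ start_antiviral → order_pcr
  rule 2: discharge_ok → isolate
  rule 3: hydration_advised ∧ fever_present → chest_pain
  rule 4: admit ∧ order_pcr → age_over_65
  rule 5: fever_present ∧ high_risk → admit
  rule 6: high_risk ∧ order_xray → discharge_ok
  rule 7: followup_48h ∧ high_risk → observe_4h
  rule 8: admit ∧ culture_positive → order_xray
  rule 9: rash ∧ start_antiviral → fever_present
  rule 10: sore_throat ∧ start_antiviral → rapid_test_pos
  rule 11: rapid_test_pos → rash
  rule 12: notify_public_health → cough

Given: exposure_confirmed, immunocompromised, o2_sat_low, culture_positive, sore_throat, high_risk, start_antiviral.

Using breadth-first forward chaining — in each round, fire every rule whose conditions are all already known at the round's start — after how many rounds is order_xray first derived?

5

Round 1 — rule 1, rule 10, derive order_pcr, rapid_test_pos.
Round 2 — rule 11, derive rash.
Round 3 — rule 9, derive fever_present.
Round 4 — rule 5, derive admit.
Round 5 — rule 4, rule 8, derive age_over_65, order_xray.
order_xray first appears in round 5.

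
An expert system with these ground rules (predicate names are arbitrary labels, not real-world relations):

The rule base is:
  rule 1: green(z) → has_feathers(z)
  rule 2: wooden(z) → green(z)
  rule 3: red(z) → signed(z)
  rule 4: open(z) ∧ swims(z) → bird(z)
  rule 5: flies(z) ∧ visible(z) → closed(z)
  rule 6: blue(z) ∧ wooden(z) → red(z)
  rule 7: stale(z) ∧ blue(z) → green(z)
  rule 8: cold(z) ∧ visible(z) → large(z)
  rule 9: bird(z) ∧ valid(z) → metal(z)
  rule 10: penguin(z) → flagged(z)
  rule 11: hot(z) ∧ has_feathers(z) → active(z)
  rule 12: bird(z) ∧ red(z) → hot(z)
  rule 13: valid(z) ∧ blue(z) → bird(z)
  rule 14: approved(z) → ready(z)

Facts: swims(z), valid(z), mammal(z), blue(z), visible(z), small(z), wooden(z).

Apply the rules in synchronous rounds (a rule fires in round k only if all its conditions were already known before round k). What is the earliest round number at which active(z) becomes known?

Round 1: rule 2 [wooden(z) → green(z)]; rule 6 [blue(z) ∧ wooden(z) → red(z)]; rule 13 [valid(z) ∧ blue(z) → bird(z)]. New: green(z), red(z), bird(z).
Round 2: rule 1 [green(z) → has_feathers(z)]; rule 3 [red(z) → signed(z)]; rule 9 [bird(z) ∧ valid(z) → metal(z)]; rule 12 [bird(z) ∧ red(z) → hot(z)]. New: has_feathers(z), signed(z), metal(z), hot(z).
Round 3: rule 11 [hot(z) ∧ has_feathers(z) → active(z)]. New: active(z).
active(z) first appears in round 3.

3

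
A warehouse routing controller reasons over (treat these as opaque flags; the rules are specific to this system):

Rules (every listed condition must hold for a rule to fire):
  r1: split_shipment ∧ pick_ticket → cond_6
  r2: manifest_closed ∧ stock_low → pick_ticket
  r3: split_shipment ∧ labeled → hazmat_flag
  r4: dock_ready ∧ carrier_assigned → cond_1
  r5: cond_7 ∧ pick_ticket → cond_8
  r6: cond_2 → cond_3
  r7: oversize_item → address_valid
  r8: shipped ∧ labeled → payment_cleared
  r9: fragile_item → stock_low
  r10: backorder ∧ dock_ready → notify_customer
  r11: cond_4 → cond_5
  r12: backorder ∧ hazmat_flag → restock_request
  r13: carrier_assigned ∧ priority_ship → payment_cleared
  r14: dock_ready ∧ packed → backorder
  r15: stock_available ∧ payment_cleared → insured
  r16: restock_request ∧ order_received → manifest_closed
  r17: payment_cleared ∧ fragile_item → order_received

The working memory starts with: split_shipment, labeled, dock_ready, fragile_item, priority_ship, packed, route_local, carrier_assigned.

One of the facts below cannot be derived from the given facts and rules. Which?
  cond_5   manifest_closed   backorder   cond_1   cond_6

Round 1 fires r3, r4, r9, r13, r14, giving hazmat_flag, cond_1, stock_low, payment_cleared, backorder.
Round 2 fires r10, r12, r17, giving notify_customer, restock_request, order_received.
Round 3 fires r16, giving manifest_closed.
Round 4 fires r2, giving pick_ticket.
Round 5 fires r1, giving cond_6.
Derived: cond_6 (round 5), manifest_closed (round 3), cond_1 (round 1), backorder (round 1). cond_5 never appears in any round.

cond_5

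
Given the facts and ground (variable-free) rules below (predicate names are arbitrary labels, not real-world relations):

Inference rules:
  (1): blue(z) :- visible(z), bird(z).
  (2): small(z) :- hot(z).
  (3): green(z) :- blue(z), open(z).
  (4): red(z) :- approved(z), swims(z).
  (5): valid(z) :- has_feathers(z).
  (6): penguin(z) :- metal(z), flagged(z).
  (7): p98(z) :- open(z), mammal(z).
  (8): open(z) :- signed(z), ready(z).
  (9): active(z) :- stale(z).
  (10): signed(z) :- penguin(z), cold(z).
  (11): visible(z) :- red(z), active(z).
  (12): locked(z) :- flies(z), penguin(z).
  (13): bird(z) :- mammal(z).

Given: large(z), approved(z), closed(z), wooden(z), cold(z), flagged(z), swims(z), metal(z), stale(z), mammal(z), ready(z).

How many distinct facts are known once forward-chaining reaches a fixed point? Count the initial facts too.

Round 1 fires (4), (6), (9), (13), giving red(z), penguin(z), active(z), bird(z).
Round 2 fires (10), (11), giving signed(z), visible(z).
Round 3 fires (1), (8), giving blue(z), open(z).
Round 4 fires (3), (7), giving green(z), p98(z).
Closure: {active(z), approved(z), bird(z), blue(z), closed(z), cold(z), flagged(z), green(z), large(z), mammal(z), metal(z), open(z), p98(z), penguin(z), ready(z), red(z), signed(z), stale(z), swims(z), visible(z), wooden(z)} — 21 facts.

21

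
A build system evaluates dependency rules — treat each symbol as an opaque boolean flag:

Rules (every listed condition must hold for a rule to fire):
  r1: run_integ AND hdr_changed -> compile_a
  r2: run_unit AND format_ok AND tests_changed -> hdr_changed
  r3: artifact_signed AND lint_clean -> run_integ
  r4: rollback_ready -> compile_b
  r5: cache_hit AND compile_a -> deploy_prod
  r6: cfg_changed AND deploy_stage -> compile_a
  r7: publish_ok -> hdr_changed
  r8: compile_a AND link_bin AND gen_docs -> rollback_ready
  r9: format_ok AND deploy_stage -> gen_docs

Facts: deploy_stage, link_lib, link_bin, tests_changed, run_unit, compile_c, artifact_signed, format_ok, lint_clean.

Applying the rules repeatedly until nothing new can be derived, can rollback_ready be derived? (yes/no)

yes

Round 1 fires r2, r3, r9, giving hdr_changed, run_integ, gen_docs.
Round 2 fires r1, giving compile_a.
Round 3 fires r8, giving rollback_ready.
Round 4 fires r4, giving compile_b.
rollback_ready appears in round 3, so it is derivable.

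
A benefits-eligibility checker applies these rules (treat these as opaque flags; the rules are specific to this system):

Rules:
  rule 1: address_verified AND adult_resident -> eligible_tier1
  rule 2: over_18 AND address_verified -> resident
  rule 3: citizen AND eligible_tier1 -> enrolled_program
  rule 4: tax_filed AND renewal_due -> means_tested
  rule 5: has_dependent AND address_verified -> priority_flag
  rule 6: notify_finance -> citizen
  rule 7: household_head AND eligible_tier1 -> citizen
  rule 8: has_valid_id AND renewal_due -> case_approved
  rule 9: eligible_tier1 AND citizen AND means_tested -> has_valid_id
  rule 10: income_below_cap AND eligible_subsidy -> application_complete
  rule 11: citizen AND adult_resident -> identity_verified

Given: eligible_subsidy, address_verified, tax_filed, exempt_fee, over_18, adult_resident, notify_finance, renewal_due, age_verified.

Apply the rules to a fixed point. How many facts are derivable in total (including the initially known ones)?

17

[1] rule 1 [address_verified AND adult_resident -> eligible_tier1]; rule 2 [over_18 AND address_verified -> resident]; rule 4 [tax_filed AND renewal_due -> means_tested]; rule 6 [notify_finance -> citizen]. ⇒ new: eligible_tier1, resident, means_tested, citizen.
[2] rule 3 [citizen AND eligible_tier1 -> enrolled_program]; rule 9 [eligible_tier1 AND citizen AND means_tested -> has_valid_id]; rule 11 [citizen AND adult_resident -> identity_verified]. ⇒ new: enrolled_program, has_valid_id, identity_verified.
[3] rule 8 [has_valid_id AND renewal_due -> case_approved]. ⇒ new: case_approved.
Closure: {address_verified, adult_resident, age_verified, case_approved, citizen, eligible_subsidy, eligible_tier1, enrolled_program, exempt_fee, has_valid_id, identity_verified, means_tested, notify_finance, over_18, renewal_due, resident, tax_filed} — 17 facts.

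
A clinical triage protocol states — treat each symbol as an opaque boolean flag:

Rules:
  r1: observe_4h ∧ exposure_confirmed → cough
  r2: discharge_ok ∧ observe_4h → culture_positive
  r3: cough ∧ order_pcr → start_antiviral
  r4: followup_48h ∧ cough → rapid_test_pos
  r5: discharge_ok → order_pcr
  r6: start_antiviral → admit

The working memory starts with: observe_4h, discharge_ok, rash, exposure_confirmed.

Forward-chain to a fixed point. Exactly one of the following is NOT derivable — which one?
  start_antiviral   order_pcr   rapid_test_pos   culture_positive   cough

Round 1 fires r1, r2, r5, giving cough, culture_positive, order_pcr.
Round 2 fires r3, giving start_antiviral.
Round 3 fires r6, giving admit.
Derived: cough (round 1), culture_positive (round 1), order_pcr (round 1), start_antiviral (round 2). rapid_test_pos never appears in any round.

rapid_test_pos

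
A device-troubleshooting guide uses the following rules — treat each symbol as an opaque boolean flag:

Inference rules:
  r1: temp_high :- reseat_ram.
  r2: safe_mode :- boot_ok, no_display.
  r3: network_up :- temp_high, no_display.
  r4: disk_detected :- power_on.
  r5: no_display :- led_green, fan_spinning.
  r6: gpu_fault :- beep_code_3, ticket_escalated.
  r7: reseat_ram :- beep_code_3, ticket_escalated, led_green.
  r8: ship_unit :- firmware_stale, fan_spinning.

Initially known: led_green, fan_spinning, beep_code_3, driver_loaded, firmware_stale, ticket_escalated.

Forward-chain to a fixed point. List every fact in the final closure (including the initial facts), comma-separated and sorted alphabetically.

Round 1: r5 [no_display :- led_green, fan_spinning.]; r6 [gpu_fault :- beep_code_3, ticket_escalated.]; r7 [reseat_ram :- beep_code_3, ticket_escalated, led_green.]; r8 [ship_unit :- firmware_stale, fan_spinning.]. Adds no_display, gpu_fault, reseat_ram, ship_unit.
Round 2: r1 [temp_high :- reseat_ram.]. Adds temp_high.
Round 3: r3 [network_up :- temp_high, no_display.]. Adds network_up.

beep_code_3, driver_loaded, fan_spinning, firmware_stale, gpu_fault, led_green, network_up, no_display, reseat_ram, ship_unit, temp_high, ticket_escalated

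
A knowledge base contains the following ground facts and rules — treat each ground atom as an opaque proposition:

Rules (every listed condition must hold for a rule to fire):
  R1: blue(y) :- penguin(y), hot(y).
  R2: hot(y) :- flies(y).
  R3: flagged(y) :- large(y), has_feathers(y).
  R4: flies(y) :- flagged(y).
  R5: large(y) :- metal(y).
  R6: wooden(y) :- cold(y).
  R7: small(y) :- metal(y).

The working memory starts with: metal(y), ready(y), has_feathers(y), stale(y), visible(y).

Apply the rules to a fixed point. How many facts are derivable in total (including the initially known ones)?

10

Round 1 fires R5, R7, giving large(y), small(y).
Round 2 fires R3, giving flagged(y).
Round 3 fires R4, giving flies(y).
Round 4 fires R2, giving hot(y).
Closure: {flagged(y), flies(y), has_feathers(y), hot(y), large(y), metal(y), ready(y), small(y), stale(y), visible(y)} — 10 facts.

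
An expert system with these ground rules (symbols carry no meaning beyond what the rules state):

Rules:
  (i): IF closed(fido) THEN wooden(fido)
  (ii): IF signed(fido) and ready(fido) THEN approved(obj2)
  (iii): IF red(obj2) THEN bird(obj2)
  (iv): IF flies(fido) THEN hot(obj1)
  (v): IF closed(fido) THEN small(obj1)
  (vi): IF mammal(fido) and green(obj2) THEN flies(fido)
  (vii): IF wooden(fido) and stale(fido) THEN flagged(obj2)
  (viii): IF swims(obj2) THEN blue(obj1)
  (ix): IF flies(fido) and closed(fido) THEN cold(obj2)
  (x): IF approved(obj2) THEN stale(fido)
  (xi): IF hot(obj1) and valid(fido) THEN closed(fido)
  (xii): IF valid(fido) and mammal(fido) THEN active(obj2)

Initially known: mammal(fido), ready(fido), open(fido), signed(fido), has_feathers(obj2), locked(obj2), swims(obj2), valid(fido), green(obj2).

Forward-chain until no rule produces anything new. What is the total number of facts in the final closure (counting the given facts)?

20

Round 1 — (ii), (vi), (viii), (xii), derive approved(obj2), flies(fido), blue(obj1), active(obj2).
Round 2 — (iv), (x), derive hot(obj1), stale(fido).
Round 3 — (xi), derive closed(fido).
Round 4 — (i), (v), (ix), derive wooden(fido), small(obj1), cold(obj2).
Round 5 — (vii), derive flagged(obj2).
Closure: {active(obj2), approved(obj2), blue(obj1), closed(fido), cold(obj2), flagged(obj2), flies(fido), green(obj2), has_feathers(obj2), hot(obj1), locked(obj2), mammal(fido), open(fido), ready(fido), signed(fido), small(obj1), stale(fido), swims(obj2), valid(fido), wooden(fido)} — 20 facts.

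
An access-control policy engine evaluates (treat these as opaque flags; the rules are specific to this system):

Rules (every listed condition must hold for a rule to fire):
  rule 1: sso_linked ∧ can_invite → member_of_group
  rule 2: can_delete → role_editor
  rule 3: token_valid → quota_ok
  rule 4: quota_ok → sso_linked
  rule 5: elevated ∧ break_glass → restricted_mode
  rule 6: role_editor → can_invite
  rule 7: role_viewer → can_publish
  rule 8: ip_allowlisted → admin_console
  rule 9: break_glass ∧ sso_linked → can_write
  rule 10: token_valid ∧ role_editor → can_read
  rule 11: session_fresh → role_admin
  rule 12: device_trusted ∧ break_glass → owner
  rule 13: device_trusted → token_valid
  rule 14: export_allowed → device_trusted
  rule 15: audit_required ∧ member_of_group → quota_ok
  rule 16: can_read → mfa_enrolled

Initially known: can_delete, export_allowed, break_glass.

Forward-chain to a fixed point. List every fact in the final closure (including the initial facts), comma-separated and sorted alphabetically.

Round 1 fires rule 2, rule 14, giving role_editor, device_trusted.
Round 2 fires rule 6, rule 12, rule 13, giving can_invite, owner, token_valid.
Round 3 fires rule 3, rule 10, giving quota_ok, can_read.
Round 4 fires rule 4, rule 16, giving sso_linked, mfa_enrolled.
Round 5 fires rule 1, rule 9, giving member_of_group, can_write.

break_glass, can_delete, can_invite, can_read, can_write, device_trusted, export_allowed, member_of_group, mfa_enrolled, owner, quota_ok, role_editor, sso_linked, token_valid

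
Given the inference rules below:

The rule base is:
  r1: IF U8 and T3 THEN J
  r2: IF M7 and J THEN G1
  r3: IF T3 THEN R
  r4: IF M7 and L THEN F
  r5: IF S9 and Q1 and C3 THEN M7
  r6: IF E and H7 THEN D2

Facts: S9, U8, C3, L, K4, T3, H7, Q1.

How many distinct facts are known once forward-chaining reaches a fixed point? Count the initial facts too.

13

Round 1 — r1, r3, r5, derive J, R, M7.
Round 2 — r2, r4, derive G1, F.
Closure: {C3, F, G1, H7, J, K4, L, M7, Q1, R, S9, T3, U8} — 13 facts.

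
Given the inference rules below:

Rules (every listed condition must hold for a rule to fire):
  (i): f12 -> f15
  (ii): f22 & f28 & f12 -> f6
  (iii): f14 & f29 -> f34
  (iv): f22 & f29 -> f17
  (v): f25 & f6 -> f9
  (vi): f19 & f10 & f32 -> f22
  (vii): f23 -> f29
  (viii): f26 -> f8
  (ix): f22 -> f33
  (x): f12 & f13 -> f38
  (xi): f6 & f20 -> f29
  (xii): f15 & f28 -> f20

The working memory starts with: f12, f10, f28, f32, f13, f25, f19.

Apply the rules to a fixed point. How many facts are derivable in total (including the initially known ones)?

Round 1: (i) [f12 -> f15]; (vi) [f19 & f10 & f32 -> f22]; (x) [f12 & f13 -> f38]. New: f15, f22, f38.
Round 2: (ii) [f22 & f28 & f12 -> f6]; (ix) [f22 -> f33]; (xii) [f15 & f28 -> f20]. New: f6, f33, f20.
Round 3: (v) [f25 & f6 -> f9]; (xi) [f6 & f20 -> f29]. New: f9, f29.
Round 4: (iv) [f22 & f29 -> f17]. New: f17.
Closure: {f10, f12, f13, f15, f17, f19, f20, f22, f25, f28, f29, f32, f33, f38, f6, f9} — 16 facts.

16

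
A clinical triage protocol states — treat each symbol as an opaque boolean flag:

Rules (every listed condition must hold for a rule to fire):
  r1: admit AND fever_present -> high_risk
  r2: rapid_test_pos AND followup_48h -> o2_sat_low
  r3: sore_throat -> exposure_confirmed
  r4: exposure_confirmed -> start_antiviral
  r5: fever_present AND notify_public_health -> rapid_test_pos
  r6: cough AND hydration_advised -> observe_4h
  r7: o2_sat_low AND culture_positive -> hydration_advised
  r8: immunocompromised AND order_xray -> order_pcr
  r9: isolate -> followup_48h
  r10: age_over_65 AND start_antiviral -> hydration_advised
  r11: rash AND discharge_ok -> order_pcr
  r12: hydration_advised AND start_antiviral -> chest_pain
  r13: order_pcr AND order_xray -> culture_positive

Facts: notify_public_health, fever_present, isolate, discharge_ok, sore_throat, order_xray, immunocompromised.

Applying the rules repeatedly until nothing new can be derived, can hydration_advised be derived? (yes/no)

Round 1 — r3, r5, r8, r9, derive exposure_confirmed, rapid_test_pos, order_pcr, followup_48h.
Round 2 — r2, r4, r13, derive o2_sat_low, start_antiviral, culture_positive.
Round 3 — r7, derive hydration_advised.
Round 4 — r12, derive chest_pain.
hydration_advised appears in round 3, so it is derivable.

yes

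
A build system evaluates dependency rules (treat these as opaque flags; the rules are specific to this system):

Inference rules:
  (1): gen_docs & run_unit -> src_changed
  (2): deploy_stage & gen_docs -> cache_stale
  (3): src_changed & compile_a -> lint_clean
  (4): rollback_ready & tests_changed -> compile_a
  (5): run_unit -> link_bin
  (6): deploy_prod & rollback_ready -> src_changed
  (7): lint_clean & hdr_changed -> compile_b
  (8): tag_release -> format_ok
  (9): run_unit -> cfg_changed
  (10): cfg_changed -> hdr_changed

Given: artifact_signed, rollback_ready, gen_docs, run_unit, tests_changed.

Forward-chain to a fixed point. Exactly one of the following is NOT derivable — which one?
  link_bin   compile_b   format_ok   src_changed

format_ok

Round 1 — (1), (4), (5), (9), derive src_changed, compile_a, link_bin, cfg_changed.
Round 2 — (3), (10), derive lint_clean, hdr_changed.
Round 3 — (7), derive compile_b.
Derived: src_changed (round 1), link_bin (round 1), compile_b (round 3). format_ok never appears in any round.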